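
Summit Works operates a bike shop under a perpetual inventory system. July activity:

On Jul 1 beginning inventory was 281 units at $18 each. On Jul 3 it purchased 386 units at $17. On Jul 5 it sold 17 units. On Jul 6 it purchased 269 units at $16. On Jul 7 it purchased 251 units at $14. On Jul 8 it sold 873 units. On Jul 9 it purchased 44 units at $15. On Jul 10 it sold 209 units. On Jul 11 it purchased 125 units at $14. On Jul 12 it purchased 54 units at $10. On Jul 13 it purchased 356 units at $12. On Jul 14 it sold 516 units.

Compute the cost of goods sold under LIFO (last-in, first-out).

COGS = $24,018

Jul 5, 17 sold [LIFO — newest first]: 17 @ $17 = $289
Jul 8, 873 sold [LIFO — newest first]: 251 @ $14 + 269 @ $16 + 353 @ $17 = $13,819
Jul 10, 209 sold [LIFO — newest first]: 44 @ $15 + 16 @ $17 + 149 @ $18 = $3,614
Jul 14, 516 sold [LIFO — newest first]: 356 @ $12 + 54 @ $10 + 106 @ $14 = $6,296
Total COGS = $289 + $13,819 + $3,614 + $6,296 = $24,018
Ending inventory: 132 @ $18 + 19 @ $14 = $2,642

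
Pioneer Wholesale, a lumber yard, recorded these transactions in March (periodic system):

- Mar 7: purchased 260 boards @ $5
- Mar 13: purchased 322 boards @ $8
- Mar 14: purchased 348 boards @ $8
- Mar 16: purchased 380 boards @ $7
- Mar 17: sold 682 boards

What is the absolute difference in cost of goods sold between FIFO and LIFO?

$400

FIFO COGS: 260 @ $5 + 322 @ $8 + 100 @ $8 = $4,676
LIFO COGS: 380 @ $7 + 302 @ $8 = $5,076
Difference = |$4,676 − $5,076| = $400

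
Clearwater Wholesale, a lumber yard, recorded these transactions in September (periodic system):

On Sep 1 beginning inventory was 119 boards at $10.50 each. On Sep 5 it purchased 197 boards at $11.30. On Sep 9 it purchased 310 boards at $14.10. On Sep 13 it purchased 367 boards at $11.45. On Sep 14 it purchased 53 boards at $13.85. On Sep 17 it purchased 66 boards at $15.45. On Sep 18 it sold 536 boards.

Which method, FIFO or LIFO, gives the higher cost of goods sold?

LIFO

FIFO COGS: 119 @ $10.50 + 197 @ $11.30 + 220 @ $14.10 = $6,577.60
LIFO COGS: 66 @ $15.45 + 53 @ $13.85 + 367 @ $11.45 + 50 @ $14.10 = $6,660.90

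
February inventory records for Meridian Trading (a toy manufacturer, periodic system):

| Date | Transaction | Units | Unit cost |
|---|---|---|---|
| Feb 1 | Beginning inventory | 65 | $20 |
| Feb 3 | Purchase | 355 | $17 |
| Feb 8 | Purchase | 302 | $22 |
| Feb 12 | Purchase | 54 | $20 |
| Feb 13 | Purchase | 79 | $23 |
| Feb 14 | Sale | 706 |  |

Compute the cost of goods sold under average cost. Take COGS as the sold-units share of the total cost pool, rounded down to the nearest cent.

Feb 14, sell 706: 706/855 × $16,876.00 → $13,935.03
Ending inventory (cost pool remaining) = $2,940.97
Check: goods available $16,876.00 = COGS $13,935.03 + ending $2,940.97

COGS = $13,935.03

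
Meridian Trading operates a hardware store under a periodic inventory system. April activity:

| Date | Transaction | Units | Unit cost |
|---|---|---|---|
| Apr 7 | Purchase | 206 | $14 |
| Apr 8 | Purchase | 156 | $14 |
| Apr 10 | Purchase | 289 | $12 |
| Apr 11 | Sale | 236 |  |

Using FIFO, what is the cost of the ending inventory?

Apr 11, 236 sold [FIFO — oldest first]: 206 @ $14 + 30 @ $14 = $3,304
Ending inventory: 126 @ $14 + 289 @ $12 = $5,232
Check: goods available $8,536 = COGS $3,304 + ending $5,232

Ending inventory = $5,232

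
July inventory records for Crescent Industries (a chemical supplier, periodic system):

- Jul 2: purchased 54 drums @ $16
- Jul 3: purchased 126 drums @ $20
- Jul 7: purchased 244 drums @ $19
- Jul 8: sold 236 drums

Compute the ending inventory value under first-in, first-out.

Jul 8, 236 sold [FIFO — oldest first]: 54 @ $16 + 126 @ $20 + 56 @ $19 = $4,448
Ending inventory: 188 @ $19 = $3,572
Check: goods available $8,020 = COGS $4,448 + ending $3,572

Ending inventory = $3,572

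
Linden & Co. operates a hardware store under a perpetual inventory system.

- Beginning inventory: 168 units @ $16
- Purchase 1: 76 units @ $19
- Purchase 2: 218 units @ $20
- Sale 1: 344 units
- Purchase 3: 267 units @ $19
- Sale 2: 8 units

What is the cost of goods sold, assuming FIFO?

COGS = $6,292

Sale 1 (344) [FIFO — oldest first]: 168 @ $16 + 76 @ $19 + 100 @ $20 = $6,132
Sale 2 (8) [FIFO — oldest first]: 8 @ $20 = $160
Total COGS = $6,132 + $160 = $6,292
Ending inventory: 110 @ $20 + 267 @ $19 = $7,273
Check: goods available $13,565 = COGS $6,292 + ending $7,273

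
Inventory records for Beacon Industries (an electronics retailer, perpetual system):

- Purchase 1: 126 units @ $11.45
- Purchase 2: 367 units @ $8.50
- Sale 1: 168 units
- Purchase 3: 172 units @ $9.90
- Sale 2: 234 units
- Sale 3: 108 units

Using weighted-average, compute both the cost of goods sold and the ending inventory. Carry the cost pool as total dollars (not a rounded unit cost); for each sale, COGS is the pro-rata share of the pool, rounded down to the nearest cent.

After Purchase 1: 126 on hand, pool $1,442.70 (≈ $11.4500 each)
After Purchase 2: 493 on hand, pool $4,562.20 (≈ $9.2540 each)
Sale 1, sell 168: 168/493 × $4,562.20 → $1,554.66
After Purchase 3: 497 on hand, pool $4,710.34 (≈ $9.4775 each)
Sale 2, sell 234: 234/497 × $4,710.34 → $2,217.74
Sale 3, sell 108: 108/263 × $2,492.60 → $1,023.57
Total COGS = $1,554.66 + $2,217.74 + $1,023.57 = $4,795.97
Ending inventory (cost pool remaining) = $1,469.03

COGS = $4,795.97; ending inventory = $1,469.03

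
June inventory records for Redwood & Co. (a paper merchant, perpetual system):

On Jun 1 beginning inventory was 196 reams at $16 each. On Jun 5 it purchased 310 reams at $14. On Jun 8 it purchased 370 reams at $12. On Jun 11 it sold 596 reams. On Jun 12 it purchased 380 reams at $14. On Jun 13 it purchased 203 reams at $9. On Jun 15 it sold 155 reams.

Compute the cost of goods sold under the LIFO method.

COGS = $8,999

Jun 11, 596 sold [LIFO — newest first]: 370 @ $12 + 226 @ $14 = $7,604
Jun 15, 155 sold [LIFO — newest first]: 155 @ $9 = $1,395
Total COGS = $7,604 + $1,395 = $8,999
Ending inventory: 196 @ $16 + 84 @ $14 + 380 @ $14 + 48 @ $9 = $10,064
Check: goods available $19,063 = COGS $8,999 + ending $10,064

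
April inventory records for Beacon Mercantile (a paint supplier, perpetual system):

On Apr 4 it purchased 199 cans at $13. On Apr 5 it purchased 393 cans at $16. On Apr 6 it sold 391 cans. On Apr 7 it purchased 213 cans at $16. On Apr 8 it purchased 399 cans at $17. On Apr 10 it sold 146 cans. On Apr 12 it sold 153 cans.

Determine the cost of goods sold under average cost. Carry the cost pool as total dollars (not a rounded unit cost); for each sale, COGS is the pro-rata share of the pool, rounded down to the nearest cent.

After Apr 4: 199 on hand, pool $2,587.00 (≈ $13.0000 each)
After Apr 5: 592 on hand, pool $8,875.00 (≈ $14.9916 each)
Apr 6, sell 391: 391/592 × $8,875.00 → $5,861.69
After Apr 7: 414 on hand, pool $6,421.31 (≈ $15.5104 each)
After Apr 8: 813 on hand, pool $13,204.31 (≈ $16.2415 each)
Apr 10, sell 146: 146/813 × $13,204.31 → $2,371.25
Apr 12, sell 153: 153/667 × $10,833.06 → $2,484.94
Total COGS = $5,861.69 + $2,371.25 + $2,484.94 = $10,717.88
Ending inventory (cost pool remaining) = $8,348.12

COGS = $10,717.88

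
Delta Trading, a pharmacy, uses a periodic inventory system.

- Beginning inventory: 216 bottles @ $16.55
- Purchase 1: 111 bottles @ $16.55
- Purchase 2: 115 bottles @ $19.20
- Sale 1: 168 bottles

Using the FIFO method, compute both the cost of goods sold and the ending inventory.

Sale 1 (168) [FIFO — oldest first]: 168 @ $16.55 = $2,780.40
Ending inventory: 48 @ $16.55 + 111 @ $16.55 + 115 @ $19.20 = $4,839.45
Check: goods available $7,619.85 = COGS $2,780.40 + ending $4,839.45

COGS = $2,780.40; ending inventory = $4,839.45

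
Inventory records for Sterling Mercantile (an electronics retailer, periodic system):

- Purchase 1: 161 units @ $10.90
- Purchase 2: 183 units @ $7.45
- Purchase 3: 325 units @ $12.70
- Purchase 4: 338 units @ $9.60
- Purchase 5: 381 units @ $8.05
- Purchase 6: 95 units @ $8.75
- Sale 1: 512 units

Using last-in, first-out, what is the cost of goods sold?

Sale 1 (512) [LIFO — newest first]: 95 @ $8.75 + 381 @ $8.05 + 36 @ $9.60 = $4,243.90
Ending inventory: 161 @ $10.90 + 183 @ $7.45 + 325 @ $12.70 + 302 @ $9.60 = $10,144.95

COGS = $4,243.90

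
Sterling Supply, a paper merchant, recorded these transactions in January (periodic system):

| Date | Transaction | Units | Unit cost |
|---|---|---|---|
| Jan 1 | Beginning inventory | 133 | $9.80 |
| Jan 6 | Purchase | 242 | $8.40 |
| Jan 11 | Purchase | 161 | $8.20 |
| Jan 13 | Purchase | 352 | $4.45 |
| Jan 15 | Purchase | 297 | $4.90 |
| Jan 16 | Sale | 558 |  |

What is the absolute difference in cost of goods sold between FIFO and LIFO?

FIFO COGS: 133 @ $9.80 + 242 @ $8.40 + 161 @ $8.20 + 22 @ $4.45 = $4,754.30
LIFO COGS: 297 @ $4.90 + 261 @ $4.45 = $2,616.75
Difference = |$4,754.30 − $2,616.75| = $2,137.55

$2,137.55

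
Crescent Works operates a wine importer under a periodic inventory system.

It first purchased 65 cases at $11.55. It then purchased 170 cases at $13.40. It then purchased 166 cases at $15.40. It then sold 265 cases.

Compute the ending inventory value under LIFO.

Sale 1 (265) [LIFO — newest first]: 166 @ $15.40 + 99 @ $13.40 = $3,883.00
Ending inventory: 65 @ $11.55 + 71 @ $13.40 = $1,702.15

Ending inventory = $1,702.15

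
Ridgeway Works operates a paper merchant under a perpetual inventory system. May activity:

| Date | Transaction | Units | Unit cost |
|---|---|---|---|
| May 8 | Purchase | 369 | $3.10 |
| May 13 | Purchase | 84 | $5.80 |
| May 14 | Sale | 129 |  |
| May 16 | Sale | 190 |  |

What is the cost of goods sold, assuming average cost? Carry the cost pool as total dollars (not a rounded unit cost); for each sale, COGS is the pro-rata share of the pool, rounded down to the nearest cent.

COGS = $1,148.60

After May 8: 369 on hand, pool $1,143.90 (≈ $3.1000 each)
After May 13: 453 on hand, pool $1,631.10 (≈ $3.6007 each)
May 14, sell 129: 129/453 × $1,631.10 → $464.48
May 16, sell 190: 190/324 × $1,166.62 → $684.12
Total COGS = $464.48 + $684.12 = $1,148.60
Ending inventory (cost pool remaining) = $482.50
Check: goods available $1,631.10 = COGS $1,148.60 + ending $482.50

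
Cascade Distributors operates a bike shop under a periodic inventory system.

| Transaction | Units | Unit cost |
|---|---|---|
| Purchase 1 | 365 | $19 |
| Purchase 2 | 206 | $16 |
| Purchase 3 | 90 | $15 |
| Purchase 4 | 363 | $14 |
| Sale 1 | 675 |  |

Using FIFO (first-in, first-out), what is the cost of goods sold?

Sale 1 (675) [FIFO — oldest first]: 365 @ $19 + 206 @ $16 + 90 @ $15 + 14 @ $14 = $11,777
Ending inventory: 349 @ $14 = $4,886
Check: goods available $16,663 = COGS $11,777 + ending $4,886

COGS = $11,777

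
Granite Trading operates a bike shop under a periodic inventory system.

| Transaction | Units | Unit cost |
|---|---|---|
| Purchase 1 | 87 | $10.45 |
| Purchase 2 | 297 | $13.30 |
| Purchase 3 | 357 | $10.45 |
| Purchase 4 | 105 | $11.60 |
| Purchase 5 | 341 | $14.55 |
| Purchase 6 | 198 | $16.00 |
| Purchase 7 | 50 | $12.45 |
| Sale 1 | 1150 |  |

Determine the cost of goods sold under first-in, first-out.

Sale 1 (1150) [FIFO — oldest first]: 87 @ $10.45 + 297 @ $13.30 + 357 @ $10.45 + 105 @ $11.60 + 304 @ $14.55 = $14,231.10
Ending inventory: 37 @ $14.55 + 198 @ $16.00 + 50 @ $12.45 = $4,328.85

COGS = $14,231.10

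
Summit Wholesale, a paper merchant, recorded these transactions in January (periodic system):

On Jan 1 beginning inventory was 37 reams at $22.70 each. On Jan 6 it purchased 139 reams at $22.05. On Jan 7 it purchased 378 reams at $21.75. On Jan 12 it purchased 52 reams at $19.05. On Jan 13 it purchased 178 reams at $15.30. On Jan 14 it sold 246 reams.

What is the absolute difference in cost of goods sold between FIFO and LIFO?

$1,365.35

FIFO COGS: 37 @ $22.70 + 139 @ $22.05 + 70 @ $21.75 = $5,427.35
LIFO COGS: 178 @ $15.30 + 52 @ $19.05 + 16 @ $21.75 = $4,062.00
Difference = |$5,427.35 − $4,062.00| = $1,365.35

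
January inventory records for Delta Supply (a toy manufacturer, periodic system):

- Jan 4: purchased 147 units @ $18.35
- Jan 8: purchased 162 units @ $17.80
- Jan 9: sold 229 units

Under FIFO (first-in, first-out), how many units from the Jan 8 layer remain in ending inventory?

80

Jan 9, 229 sold [FIFO — oldest first]: 147 @ $18.35 + 82 @ $17.80 = $4,157.05
Ending inventory: 80 @ $17.80 = $1,424.00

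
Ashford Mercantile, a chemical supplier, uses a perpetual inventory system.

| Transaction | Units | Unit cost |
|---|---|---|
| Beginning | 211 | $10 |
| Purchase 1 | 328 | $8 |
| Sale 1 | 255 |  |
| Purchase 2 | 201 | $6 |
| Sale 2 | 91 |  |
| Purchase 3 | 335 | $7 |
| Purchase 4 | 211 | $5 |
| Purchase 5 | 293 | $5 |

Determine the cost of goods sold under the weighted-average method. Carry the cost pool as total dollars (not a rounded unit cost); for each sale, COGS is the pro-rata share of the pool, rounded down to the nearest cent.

After Beginning: 211 on hand, pool $2,110.00 (≈ $10.0000 each)
After Purchase 1: 539 on hand, pool $4,734.00 (≈ $8.7829 each)
Sale 1, sell 255: 255/539 × $4,734.00 → $2,239.64
After Purchase 2: 485 on hand, pool $3,700.36 (≈ $7.6296 each)
Sale 2, sell 91: 91/485 × $3,700.36 → $694.29
After Purchase 3: 729 on hand, pool $5,351.07 (≈ $7.3403 each)
After Purchase 4: 940 on hand, pool $6,406.07 (≈ $6.8150 each)
After Purchase 5: 1233 on hand, pool $7,871.07 (≈ $6.3837 each)
Total COGS = $2,239.64 + $694.29 = $2,933.93
Ending inventory (cost pool remaining) = $7,871.07

COGS = $2,933.93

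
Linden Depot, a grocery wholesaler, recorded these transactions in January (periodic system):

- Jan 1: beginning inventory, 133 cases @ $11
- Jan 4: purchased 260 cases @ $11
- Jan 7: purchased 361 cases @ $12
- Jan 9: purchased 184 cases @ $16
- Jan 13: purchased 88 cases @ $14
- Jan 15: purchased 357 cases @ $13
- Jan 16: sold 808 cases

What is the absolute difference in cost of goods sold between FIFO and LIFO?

$1,446

FIFO COGS: 133 @ $11 + 260 @ $11 + 361 @ $12 + 54 @ $16 = $9,519
LIFO COGS: 357 @ $13 + 88 @ $14 + 184 @ $16 + 179 @ $12 = $10,965
Difference = |$9,519 − $10,965| = $1,446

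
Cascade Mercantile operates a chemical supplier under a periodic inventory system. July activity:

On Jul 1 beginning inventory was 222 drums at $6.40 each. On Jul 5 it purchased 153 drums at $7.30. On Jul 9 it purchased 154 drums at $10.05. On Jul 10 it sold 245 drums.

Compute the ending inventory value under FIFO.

Ending inventory = $2,496.70

Jul 10, 245 sold [FIFO — oldest first]: 222 @ $6.40 + 23 @ $7.30 = $1,588.70
Ending inventory: 130 @ $7.30 + 154 @ $10.05 = $2,496.70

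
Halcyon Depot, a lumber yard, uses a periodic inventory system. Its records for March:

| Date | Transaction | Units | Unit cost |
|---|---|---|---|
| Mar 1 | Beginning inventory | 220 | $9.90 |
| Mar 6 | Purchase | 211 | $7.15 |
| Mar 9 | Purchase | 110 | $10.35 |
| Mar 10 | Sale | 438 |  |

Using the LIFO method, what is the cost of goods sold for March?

COGS = $3,805.45

Mar 10, 438 sold [LIFO — newest first]: 110 @ $10.35 + 211 @ $7.15 + 117 @ $9.90 = $3,805.45
Ending inventory: 103 @ $9.90 = $1,019.70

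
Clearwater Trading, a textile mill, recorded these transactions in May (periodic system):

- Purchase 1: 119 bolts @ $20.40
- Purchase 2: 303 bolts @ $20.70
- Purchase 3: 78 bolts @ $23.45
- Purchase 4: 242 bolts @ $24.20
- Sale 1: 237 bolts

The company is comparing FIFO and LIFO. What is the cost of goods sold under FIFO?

FIFO COGS: 119 @ $20.40 + 118 @ $20.70 = $4,870.20
LIFO COGS: 237 @ $24.20 = $5,735.40

COGS = $4,870.20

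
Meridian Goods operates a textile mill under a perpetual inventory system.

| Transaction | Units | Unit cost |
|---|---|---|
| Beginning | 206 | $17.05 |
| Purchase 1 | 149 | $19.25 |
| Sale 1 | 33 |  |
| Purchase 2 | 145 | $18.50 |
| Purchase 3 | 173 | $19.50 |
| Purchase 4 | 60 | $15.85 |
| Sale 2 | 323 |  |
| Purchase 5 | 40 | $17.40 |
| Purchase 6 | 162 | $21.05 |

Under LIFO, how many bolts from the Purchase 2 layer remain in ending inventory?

55

Sale 1 (33) [LIFO — newest first]: 33 @ $19.25 = $635.25
Sale 2 (323) [LIFO — newest first]: 60 @ $15.85 + 173 @ $19.50 + 90 @ $18.50 = $5,989.50
Total COGS = $635.25 + $5,989.50 = $6,624.75
Ending inventory: 206 @ $17.05 + 116 @ $19.25 + 55 @ $18.50 + 40 @ $17.40 + 162 @ $21.05 = $10,868.90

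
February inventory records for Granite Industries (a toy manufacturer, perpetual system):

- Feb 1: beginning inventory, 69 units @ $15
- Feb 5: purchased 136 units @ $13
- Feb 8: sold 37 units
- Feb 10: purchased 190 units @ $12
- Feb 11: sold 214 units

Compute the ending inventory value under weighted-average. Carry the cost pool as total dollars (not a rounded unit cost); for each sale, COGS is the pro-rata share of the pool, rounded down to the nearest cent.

Ending inventory = $1,841.07

After Feb 1: 69 on hand, pool $1,035.00 (≈ $15.0000 each)
After Feb 5: 205 on hand, pool $2,803.00 (≈ $13.6732 each)
Feb 8, sell 37: 37/205 × $2,803.00 → $505.90
After Feb 10: 358 on hand, pool $4,577.10 (≈ $12.7852 each)
Feb 11, sell 214: 214/358 × $4,577.10 → $2,736.03
Total COGS = $505.90 + $2,736.03 = $3,241.93
Ending inventory (cost pool remaining) = $1,841.07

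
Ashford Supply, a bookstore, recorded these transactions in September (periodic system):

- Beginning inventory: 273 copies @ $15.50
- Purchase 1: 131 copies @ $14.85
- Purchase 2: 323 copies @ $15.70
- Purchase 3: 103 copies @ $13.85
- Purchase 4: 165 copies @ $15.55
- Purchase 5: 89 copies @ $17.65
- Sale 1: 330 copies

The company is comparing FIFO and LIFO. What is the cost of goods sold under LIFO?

COGS = $5,189.20

FIFO COGS: 273 @ $15.50 + 57 @ $14.85 = $5,077.95
LIFO COGS: 89 @ $17.65 + 165 @ $15.55 + 76 @ $13.85 = $5,189.20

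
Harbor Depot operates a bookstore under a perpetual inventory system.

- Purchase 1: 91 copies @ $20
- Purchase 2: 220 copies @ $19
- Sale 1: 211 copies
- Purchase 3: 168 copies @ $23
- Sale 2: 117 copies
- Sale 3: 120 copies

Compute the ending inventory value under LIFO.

Sale 1 (211) [LIFO — newest first]: 211 @ $19 = $4,009
Sale 2 (117) [LIFO — newest first]: 117 @ $23 = $2,691
Sale 3 (120) [LIFO — newest first]: 51 @ $23 + 9 @ $19 + 60 @ $20 = $2,544
Total COGS = $4,009 + $2,691 + $2,544 = $9,244
Ending inventory: 31 @ $20 = $620
Check: goods available $9,864 = COGS $9,244 + ending $620

Ending inventory = $620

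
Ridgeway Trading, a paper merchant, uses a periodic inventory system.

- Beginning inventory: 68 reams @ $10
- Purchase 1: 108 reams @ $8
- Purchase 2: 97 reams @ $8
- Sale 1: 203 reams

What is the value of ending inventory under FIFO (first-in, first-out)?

Ending inventory = $560

Sale 1 (203) [FIFO — oldest first]: 68 @ $10 + 108 @ $8 + 27 @ $8 = $1,760
Ending inventory: 70 @ $8 = $560
Check: goods available $2,320 = COGS $1,760 + ending $560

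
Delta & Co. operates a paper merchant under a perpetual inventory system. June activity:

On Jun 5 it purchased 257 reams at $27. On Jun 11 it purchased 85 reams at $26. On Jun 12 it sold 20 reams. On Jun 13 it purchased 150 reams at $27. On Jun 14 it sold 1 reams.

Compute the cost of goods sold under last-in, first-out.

Jun 12, 20 sold [LIFO — newest first]: 20 @ $26 = $520
Jun 14, 1 sold [LIFO — newest first]: 1 @ $27 = $27
Total COGS = $520 + $27 = $547
Ending inventory: 257 @ $27 + 65 @ $26 + 149 @ $27 = $12,652
Check: goods available $13,199 = COGS $547 + ending $12,652

COGS = $547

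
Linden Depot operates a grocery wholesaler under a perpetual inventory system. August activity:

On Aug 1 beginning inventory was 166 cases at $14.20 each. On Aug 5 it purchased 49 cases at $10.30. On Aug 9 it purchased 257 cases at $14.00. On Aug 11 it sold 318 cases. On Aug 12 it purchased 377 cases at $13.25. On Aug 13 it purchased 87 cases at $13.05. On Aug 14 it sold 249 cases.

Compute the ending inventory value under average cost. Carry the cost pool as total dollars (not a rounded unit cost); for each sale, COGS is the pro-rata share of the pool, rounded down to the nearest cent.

Ending inventory = $4,918.98

After Aug 1: 166 on hand, pool $2,357.20 (≈ $14.2000 each)
After Aug 5: 215 on hand, pool $2,861.90 (≈ $13.3112 each)
After Aug 9: 472 on hand, pool $6,459.90 (≈ $13.6862 each)
Aug 11, sell 318: 318/472 × $6,459.90 → $4,352.22
After Aug 12: 531 on hand, pool $7,102.93 (≈ $13.3765 each)
After Aug 13: 618 on hand, pool $8,238.28 (≈ $13.3306 each)
Aug 14, sell 249: 249/618 × $8,238.28 → $3,319.30
Total COGS = $4,352.22 + $3,319.30 = $7,671.52
Ending inventory (cost pool remaining) = $4,918.98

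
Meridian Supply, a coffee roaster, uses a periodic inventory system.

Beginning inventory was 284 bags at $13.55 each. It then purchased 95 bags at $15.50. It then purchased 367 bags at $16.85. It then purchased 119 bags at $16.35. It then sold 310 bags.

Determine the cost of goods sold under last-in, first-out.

COGS = $5,164.00

Sale 1 (310) [LIFO — newest first]: 119 @ $16.35 + 191 @ $16.85 = $5,164.00
Ending inventory: 284 @ $13.55 + 95 @ $15.50 + 176 @ $16.85 = $8,286.30
Check: goods available $13,450.30 = COGS $5,164.00 + ending $8,286.30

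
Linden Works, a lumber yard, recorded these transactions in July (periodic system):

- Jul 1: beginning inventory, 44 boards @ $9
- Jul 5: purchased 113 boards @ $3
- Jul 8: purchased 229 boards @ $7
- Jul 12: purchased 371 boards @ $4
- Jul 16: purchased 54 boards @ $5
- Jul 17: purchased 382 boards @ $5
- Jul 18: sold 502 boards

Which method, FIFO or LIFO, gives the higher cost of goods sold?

FIFO

FIFO COGS: 44 @ $9 + 113 @ $3 + 229 @ $7 + 116 @ $4 = $2,802
LIFO COGS: 382 @ $5 + 54 @ $5 + 66 @ $4 = $2,444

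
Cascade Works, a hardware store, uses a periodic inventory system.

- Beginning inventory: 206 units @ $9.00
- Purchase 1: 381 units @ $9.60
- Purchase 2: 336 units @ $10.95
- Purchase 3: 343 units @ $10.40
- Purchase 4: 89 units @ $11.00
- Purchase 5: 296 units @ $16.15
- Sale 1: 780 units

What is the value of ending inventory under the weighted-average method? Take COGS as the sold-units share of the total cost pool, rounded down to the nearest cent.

Ending inventory = $9,769.03

Sale 1, sell 780: 780/1651 × $18,517.40 → $8,748.37
Ending inventory (cost pool remaining) = $9,769.03
Check: goods available $18,517.40 = COGS $8,748.37 + ending $9,769.03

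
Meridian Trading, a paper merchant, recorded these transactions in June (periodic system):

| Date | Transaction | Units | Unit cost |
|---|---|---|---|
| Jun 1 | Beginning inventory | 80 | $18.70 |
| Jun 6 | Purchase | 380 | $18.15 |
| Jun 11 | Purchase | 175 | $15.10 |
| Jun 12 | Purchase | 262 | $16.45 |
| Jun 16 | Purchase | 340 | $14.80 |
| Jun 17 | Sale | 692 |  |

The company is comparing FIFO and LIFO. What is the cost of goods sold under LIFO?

COGS = $10,700.90

FIFO COGS: 80 @ $18.70 + 380 @ $18.15 + 175 @ $15.10 + 57 @ $16.45 = $11,973.15
LIFO COGS: 340 @ $14.80 + 262 @ $16.45 + 90 @ $15.10 = $10,700.90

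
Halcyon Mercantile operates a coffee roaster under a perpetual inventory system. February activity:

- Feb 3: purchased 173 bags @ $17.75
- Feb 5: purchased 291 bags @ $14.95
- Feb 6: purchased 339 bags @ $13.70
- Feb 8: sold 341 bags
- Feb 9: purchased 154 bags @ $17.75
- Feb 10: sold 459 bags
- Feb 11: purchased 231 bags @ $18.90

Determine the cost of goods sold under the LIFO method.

COGS = $12,012.25

Feb 8, 341 sold [LIFO — newest first]: 339 @ $13.70 + 2 @ $14.95 = $4,674.20
Feb 10, 459 sold [LIFO — newest first]: 154 @ $17.75 + 289 @ $14.95 + 16 @ $17.75 = $7,338.05
Total COGS = $4,674.20 + $7,338.05 = $12,012.25
Ending inventory: 157 @ $17.75 + 231 @ $18.90 = $7,152.65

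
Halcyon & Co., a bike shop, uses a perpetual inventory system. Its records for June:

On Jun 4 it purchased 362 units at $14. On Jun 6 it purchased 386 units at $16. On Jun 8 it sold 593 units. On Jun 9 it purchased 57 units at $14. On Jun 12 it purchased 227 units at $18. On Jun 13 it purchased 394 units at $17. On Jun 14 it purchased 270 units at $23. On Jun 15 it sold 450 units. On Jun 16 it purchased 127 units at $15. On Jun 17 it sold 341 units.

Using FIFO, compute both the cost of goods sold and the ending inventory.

Jun 8, 593 sold [FIFO — oldest first]: 362 @ $14 + 231 @ $16 = $8,764
Jun 15, 450 sold [FIFO — oldest first]: 155 @ $16 + 57 @ $14 + 227 @ $18 + 11 @ $17 = $7,551
Jun 17, 341 sold [FIFO — oldest first]: 341 @ $17 = $5,797
Total COGS = $8,764 + $7,551 + $5,797 = $22,112
Ending inventory: 42 @ $17 + 270 @ $23 + 127 @ $15 = $8,829

COGS = $22,112; ending inventory = $8,829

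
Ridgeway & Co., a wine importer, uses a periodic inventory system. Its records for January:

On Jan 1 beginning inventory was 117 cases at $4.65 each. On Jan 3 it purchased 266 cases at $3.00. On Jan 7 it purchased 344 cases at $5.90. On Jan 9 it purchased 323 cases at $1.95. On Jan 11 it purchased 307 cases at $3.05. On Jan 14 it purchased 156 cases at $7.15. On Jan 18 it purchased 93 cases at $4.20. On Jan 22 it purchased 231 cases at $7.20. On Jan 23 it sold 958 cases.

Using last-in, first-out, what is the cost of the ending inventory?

Jan 23, 958 sold [LIFO — newest first]: 231 @ $7.20 + 93 @ $4.20 + 156 @ $7.15 + 307 @ $3.05 + 171 @ $1.95 = $4,439.00
Ending inventory: 117 @ $4.65 + 266 @ $3.00 + 344 @ $5.90 + 152 @ $1.95 = $3,668.05
Check: goods available $8,107.05 = COGS $4,439.00 + ending $3,668.05

Ending inventory = $3,668.05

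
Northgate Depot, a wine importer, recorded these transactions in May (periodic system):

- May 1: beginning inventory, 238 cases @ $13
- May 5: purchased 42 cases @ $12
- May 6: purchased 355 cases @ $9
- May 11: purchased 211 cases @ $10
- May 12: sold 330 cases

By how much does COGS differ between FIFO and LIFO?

FIFO COGS: 238 @ $13 + 42 @ $12 + 50 @ $9 = $4,048
LIFO COGS: 211 @ $10 + 119 @ $9 = $3,181
Difference = |$4,048 − $3,181| = $867

$867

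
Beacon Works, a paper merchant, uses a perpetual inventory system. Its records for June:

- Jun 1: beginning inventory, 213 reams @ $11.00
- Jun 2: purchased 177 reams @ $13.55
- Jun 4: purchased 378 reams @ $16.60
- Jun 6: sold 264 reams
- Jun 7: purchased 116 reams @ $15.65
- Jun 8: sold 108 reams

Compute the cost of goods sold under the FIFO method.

Jun 6, 264 sold [FIFO — oldest first]: 213 @ $11.00 + 51 @ $13.55 = $3,034.05
Jun 8, 108 sold [FIFO — oldest first]: 108 @ $13.55 = $1,463.40
Total COGS = $3,034.05 + $1,463.40 = $4,497.45
Ending inventory: 18 @ $13.55 + 378 @ $16.60 + 116 @ $15.65 = $8,334.10

COGS = $4,497.45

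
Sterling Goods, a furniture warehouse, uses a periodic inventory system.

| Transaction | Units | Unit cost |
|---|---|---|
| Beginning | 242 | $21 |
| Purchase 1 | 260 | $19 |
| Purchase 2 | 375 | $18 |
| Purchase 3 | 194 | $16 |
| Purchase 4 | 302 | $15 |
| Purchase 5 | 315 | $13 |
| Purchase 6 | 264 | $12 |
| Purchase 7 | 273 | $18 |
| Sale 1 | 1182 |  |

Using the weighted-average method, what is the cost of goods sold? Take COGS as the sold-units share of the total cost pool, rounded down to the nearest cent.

Sale 1, sell 1182: 1182/2225 × $36,583.00 → $19,434.20
Ending inventory (cost pool remaining) = $17,148.80

COGS = $19,434.20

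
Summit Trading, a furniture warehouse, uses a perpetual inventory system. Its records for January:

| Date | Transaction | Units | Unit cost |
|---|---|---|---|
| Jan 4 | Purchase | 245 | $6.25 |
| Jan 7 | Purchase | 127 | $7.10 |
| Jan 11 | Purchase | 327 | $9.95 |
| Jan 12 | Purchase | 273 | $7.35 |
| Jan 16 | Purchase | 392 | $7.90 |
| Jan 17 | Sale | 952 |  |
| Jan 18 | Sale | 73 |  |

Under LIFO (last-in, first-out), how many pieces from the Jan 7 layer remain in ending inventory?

Jan 17, 952 sold [LIFO — newest first]: 392 @ $7.90 + 273 @ $7.35 + 287 @ $9.95 = $7,959.00
Jan 18, 73 sold [LIFO — newest first]: 40 @ $9.95 + 33 @ $7.10 = $632.30
Total COGS = $7,959.00 + $632.30 = $8,591.30
Ending inventory: 245 @ $6.25 + 94 @ $7.10 = $2,198.65
Check: goods available $10,789.95 = COGS $8,591.30 + ending $2,198.65

94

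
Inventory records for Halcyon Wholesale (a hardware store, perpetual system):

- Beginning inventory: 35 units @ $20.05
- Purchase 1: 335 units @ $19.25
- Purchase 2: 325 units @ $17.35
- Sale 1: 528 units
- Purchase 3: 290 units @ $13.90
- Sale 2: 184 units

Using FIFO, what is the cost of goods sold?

Sale 1 (528) [FIFO — oldest first]: 35 @ $20.05 + 335 @ $19.25 + 158 @ $17.35 = $9,891.80
Sale 2 (184) [FIFO — oldest first]: 167 @ $17.35 + 17 @ $13.90 = $3,133.75
Total COGS = $9,891.80 + $3,133.75 = $13,025.55
Ending inventory: 273 @ $13.90 = $3,794.70

COGS = $13,025.55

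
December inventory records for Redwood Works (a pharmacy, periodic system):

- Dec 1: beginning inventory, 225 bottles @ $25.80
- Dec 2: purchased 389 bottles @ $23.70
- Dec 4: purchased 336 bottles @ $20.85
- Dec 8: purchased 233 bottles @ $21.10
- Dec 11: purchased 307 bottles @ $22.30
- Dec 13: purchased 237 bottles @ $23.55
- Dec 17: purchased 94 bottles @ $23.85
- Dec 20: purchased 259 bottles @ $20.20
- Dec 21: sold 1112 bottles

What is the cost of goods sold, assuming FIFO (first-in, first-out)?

COGS = $25,448.10

Dec 21, 1112 sold [FIFO — oldest first]: 225 @ $25.80 + 389 @ $23.70 + 336 @ $20.85 + 162 @ $21.10 = $25,448.10
Ending inventory: 71 @ $21.10 + 307 @ $22.30 + 237 @ $23.55 + 94 @ $23.85 + 259 @ $20.20 = $21,399.25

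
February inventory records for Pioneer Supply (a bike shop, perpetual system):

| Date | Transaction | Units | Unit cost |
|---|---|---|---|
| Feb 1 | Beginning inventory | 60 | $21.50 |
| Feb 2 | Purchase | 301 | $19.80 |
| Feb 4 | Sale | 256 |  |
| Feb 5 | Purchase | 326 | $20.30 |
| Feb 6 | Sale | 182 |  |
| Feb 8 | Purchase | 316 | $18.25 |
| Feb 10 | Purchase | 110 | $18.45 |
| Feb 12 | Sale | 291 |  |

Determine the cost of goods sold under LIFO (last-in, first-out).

COGS = $14,096.15

Feb 4, 256 sold [LIFO — newest first]: 256 @ $19.80 = $5,068.80
Feb 6, 182 sold [LIFO — newest first]: 182 @ $20.30 = $3,694.60
Feb 12, 291 sold [LIFO — newest first]: 110 @ $18.45 + 181 @ $18.25 = $5,332.75
Total COGS = $5,068.80 + $3,694.60 + $5,332.75 = $14,096.15
Ending inventory: 60 @ $21.50 + 45 @ $19.80 + 144 @ $20.30 + 135 @ $18.25 = $7,567.95
Check: goods available $21,664.10 = COGS $14,096.15 + ending $7,567.95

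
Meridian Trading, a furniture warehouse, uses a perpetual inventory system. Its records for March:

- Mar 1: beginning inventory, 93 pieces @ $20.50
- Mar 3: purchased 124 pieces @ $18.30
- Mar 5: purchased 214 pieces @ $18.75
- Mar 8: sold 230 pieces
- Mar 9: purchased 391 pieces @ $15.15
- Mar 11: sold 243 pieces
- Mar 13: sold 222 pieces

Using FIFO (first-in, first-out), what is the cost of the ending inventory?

Ending inventory = $1,924.05

Mar 8, 230 sold [FIFO — oldest first]: 93 @ $20.50 + 124 @ $18.30 + 13 @ $18.75 = $4,419.45
Mar 11, 243 sold [FIFO — oldest first]: 201 @ $18.75 + 42 @ $15.15 = $4,405.05
Mar 13, 222 sold [FIFO — oldest first]: 222 @ $15.15 = $3,363.30
Total COGS = $4,419.45 + $4,405.05 + $3,363.30 = $12,187.80
Ending inventory: 127 @ $15.15 = $1,924.05
Check: goods available $14,111.85 = COGS $12,187.80 + ending $1,924.05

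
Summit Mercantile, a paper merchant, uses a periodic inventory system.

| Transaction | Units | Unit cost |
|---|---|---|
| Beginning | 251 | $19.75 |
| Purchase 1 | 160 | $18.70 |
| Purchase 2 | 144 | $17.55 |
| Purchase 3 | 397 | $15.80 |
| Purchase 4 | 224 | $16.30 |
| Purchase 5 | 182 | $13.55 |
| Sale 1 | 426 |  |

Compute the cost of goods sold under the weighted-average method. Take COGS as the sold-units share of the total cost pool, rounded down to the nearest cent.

Sale 1, sell 426: 426/1358 × $22,866.35 → $7,173.09
Ending inventory (cost pool remaining) = $15,693.26

COGS = $7,173.09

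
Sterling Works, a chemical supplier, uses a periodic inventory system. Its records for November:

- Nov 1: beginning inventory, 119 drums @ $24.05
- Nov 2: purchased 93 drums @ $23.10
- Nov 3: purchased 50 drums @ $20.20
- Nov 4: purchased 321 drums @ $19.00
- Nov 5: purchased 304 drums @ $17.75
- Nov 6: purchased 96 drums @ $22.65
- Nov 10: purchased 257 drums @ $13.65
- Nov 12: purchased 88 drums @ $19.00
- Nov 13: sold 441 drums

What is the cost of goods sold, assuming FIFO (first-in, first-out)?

COGS = $9,421.25

Nov 13, 441 sold [FIFO — oldest first]: 119 @ $24.05 + 93 @ $23.10 + 50 @ $20.20 + 179 @ $19.00 = $9,421.25
Ending inventory: 142 @ $19.00 + 304 @ $17.75 + 96 @ $22.65 + 257 @ $13.65 + 88 @ $19.00 = $15,448.45
Check: goods available $24,869.70 = COGS $9,421.25 + ending $15,448.45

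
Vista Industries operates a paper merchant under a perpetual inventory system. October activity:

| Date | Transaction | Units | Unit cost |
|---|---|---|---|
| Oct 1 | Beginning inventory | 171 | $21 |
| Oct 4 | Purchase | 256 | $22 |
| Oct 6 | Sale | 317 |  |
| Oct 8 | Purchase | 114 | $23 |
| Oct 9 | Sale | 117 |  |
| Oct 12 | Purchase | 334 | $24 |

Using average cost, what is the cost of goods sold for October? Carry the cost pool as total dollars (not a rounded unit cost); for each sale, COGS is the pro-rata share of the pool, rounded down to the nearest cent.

COGS = $9,457.58

After Oct 1: 171 on hand, pool $3,591.00 (≈ $21.0000 each)
After Oct 4: 427 on hand, pool $9,223.00 (≈ $21.5995 each)
Oct 6, sell 317: 317/427 × $9,223.00 → $6,847.05
After Oct 8: 224 on hand, pool $4,997.95 (≈ $22.3123 each)
Oct 9, sell 117: 117/224 × $4,997.95 → $2,610.53
After Oct 12: 441 on hand, pool $10,403.42 (≈ $23.5905 each)
Total COGS = $6,847.05 + $2,610.53 = $9,457.58
Ending inventory (cost pool remaining) = $10,403.42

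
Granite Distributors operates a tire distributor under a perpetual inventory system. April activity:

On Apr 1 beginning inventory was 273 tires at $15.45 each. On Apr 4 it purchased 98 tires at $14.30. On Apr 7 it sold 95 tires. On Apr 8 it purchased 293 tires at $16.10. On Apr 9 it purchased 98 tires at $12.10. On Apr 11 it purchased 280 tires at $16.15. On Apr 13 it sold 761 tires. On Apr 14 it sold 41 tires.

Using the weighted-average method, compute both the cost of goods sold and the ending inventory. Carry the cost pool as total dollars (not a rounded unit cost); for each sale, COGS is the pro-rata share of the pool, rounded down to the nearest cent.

COGS = $13,808.02; ending inventory = $2,236.33

After Apr 1: 273 on hand, pool $4,217.85 (≈ $15.4500 each)
After Apr 4: 371 on hand, pool $5,619.25 (≈ $15.1462 each)
Apr 7, sell 95: 95/371 × $5,619.25 → $1,438.89
After Apr 8: 569 on hand, pool $8,897.66 (≈ $15.6374 each)
After Apr 9: 667 on hand, pool $10,083.46 (≈ $15.1176 each)
After Apr 11: 947 on hand, pool $14,605.46 (≈ $15.4229 each)
Apr 13, sell 761: 761/947 × $14,605.46 → $11,736.80
Apr 14, sell 41: 41/186 × $2,868.66 → $632.33
Total COGS = $1,438.89 + $11,736.80 + $632.33 = $13,808.02
Ending inventory (cost pool remaining) = $2,236.33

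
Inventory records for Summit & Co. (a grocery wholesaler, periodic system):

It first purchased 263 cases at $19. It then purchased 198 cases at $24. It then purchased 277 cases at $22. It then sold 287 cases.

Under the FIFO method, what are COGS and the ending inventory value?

Sale 1 (287) [FIFO — oldest first]: 263 @ $19 + 24 @ $24 = $5,573
Ending inventory: 174 @ $24 + 277 @ $22 = $10,270

COGS = $5,573; ending inventory = $10,270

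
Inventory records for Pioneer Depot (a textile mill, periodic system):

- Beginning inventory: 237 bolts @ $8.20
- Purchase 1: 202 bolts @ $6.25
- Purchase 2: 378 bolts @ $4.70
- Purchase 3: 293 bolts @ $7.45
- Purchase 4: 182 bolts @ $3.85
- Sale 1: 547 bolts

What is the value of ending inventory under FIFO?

Ending inventory = $4,152.55

Sale 1 (547) [FIFO — oldest first]: 237 @ $8.20 + 202 @ $6.25 + 108 @ $4.70 = $3,713.50
Ending inventory: 270 @ $4.70 + 293 @ $7.45 + 182 @ $3.85 = $4,152.55
Check: goods available $7,866.05 = COGS $3,713.50 + ending $4,152.55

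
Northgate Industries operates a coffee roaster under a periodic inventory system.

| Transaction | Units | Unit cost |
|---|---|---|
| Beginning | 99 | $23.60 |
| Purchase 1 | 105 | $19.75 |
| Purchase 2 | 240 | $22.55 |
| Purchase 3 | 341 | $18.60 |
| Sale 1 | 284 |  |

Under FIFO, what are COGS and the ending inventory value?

COGS = $6,214.15; ending inventory = $9,950.60

Sale 1 (284) [FIFO — oldest first]: 99 @ $23.60 + 105 @ $19.75 + 80 @ $22.55 = $6,214.15
Ending inventory: 160 @ $22.55 + 341 @ $18.60 = $9,950.60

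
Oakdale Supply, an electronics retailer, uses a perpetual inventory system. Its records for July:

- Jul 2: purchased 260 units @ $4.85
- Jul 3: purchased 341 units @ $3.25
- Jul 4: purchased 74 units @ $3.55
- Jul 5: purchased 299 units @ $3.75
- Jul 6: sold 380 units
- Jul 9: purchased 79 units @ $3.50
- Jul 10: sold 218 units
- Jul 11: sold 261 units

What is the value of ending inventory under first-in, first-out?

Jul 6, 380 sold [FIFO — oldest first]: 260 @ $4.85 + 120 @ $3.25 = $1,651.00
Jul 10, 218 sold [FIFO — oldest first]: 218 @ $3.25 = $708.50
Jul 11, 261 sold [FIFO — oldest first]: 3 @ $3.25 + 74 @ $3.55 + 184 @ $3.75 = $962.45
Total COGS = $1,651.00 + $708.50 + $962.45 = $3,321.95
Ending inventory: 115 @ $3.75 + 79 @ $3.50 = $707.75
Check: goods available $4,029.70 = COGS $3,321.95 + ending $707.75

Ending inventory = $707.75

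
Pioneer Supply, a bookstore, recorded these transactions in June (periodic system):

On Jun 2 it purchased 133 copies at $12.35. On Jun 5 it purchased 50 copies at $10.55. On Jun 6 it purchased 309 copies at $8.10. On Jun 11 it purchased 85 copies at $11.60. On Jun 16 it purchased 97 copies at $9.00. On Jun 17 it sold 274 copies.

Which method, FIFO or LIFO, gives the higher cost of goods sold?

FIFO COGS: 133 @ $12.35 + 50 @ $10.55 + 91 @ $8.10 = $2,907.15
LIFO COGS: 97 @ $9.00 + 85 @ $11.60 + 92 @ $8.10 = $2,604.20

FIFO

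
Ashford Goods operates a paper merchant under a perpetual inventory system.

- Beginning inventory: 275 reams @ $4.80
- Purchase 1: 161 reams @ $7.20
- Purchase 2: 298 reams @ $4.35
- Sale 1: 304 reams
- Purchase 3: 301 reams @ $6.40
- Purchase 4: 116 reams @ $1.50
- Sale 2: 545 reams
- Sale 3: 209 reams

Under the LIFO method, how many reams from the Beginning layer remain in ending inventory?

93

Sale 1 (304) [LIFO — newest first]: 298 @ $4.35 + 6 @ $7.20 = $1,339.50
Sale 2 (545) [LIFO — newest first]: 116 @ $1.50 + 301 @ $6.40 + 128 @ $7.20 = $3,022.00
Sale 3 (209) [LIFO — newest first]: 27 @ $7.20 + 182 @ $4.80 = $1,068.00
Total COGS = $1,339.50 + $3,022.00 + $1,068.00 = $5,429.50
Ending inventory: 93 @ $4.80 = $446.40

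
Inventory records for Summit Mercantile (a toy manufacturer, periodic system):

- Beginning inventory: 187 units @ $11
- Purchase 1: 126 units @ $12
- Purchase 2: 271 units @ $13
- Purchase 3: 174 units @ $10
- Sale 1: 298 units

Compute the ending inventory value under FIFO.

Ending inventory = $5,443

Sale 1 (298) [FIFO — oldest first]: 187 @ $11 + 111 @ $12 = $3,389
Ending inventory: 15 @ $12 + 271 @ $13 + 174 @ $10 = $5,443
Check: goods available $8,832 = COGS $3,389 + ending $5,443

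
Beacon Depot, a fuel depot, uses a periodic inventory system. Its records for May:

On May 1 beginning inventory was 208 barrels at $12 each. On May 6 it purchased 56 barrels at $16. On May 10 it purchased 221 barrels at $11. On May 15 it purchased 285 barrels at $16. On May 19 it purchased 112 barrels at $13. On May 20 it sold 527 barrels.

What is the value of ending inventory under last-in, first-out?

May 20, 527 sold [LIFO — newest first]: 112 @ $13 + 285 @ $16 + 130 @ $11 = $7,446
Ending inventory: 208 @ $12 + 56 @ $16 + 91 @ $11 = $4,393

Ending inventory = $4,393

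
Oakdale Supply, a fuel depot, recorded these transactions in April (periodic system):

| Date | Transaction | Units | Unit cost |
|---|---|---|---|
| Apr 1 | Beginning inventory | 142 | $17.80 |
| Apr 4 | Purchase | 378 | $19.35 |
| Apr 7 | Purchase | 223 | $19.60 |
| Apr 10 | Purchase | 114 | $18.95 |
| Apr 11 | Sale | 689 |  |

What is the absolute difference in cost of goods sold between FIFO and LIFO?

$188.00

FIFO COGS: 142 @ $17.80 + 378 @ $19.35 + 169 @ $19.60 = $13,154.30
LIFO COGS: 114 @ $18.95 + 223 @ $19.60 + 352 @ $19.35 = $13,342.30
Difference = |$13,154.30 − $13,342.30| = $188.00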